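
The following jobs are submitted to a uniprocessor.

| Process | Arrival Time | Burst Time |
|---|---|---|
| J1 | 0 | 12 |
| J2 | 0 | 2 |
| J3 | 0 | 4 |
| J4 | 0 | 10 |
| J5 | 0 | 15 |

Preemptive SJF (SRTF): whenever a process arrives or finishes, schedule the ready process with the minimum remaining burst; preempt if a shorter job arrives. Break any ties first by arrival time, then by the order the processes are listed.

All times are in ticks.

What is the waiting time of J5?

Timeline: | J2 0-2 | J3 2-6 | J4 6-16 | J1 16-28 | J5 28-43 |
Completion: J1=28  J2=2  J3=6  J4=16  J5=43
Turnaround (C−A): J1=28  J2=2  J3=6  J4=16  J5=43
Waiting(J5) = turnaround − burst = 43 − 15 = 28

28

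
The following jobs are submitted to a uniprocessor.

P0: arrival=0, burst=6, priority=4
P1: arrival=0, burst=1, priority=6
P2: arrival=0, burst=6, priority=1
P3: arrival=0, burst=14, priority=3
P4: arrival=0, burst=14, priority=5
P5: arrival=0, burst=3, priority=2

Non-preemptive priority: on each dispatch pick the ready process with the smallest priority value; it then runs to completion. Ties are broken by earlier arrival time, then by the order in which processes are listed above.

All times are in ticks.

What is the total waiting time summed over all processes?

Gantt: | P2 0-6 | P5 6-9 | P3 9-23 | P0 23-29 | P4 29-43 | P1 43-44 |
Completion: P0=29  P1=44  P2=6  P3=23  P4=43  P5=9
Waiting = turnaround − burst: P0=23, P1=43, P2=0, P3=9, P4=29, P5=6
Total waiting = 23 + 43 + 0 + 9 + 29 + 6 = 110

110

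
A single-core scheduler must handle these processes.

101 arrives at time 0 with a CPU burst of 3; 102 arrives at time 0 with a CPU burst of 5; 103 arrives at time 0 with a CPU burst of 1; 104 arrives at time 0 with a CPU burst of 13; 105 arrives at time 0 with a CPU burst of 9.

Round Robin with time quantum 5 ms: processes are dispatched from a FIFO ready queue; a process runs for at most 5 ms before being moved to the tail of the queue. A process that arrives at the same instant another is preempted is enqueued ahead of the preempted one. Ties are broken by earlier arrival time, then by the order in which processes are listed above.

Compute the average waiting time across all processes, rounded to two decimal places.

9.60

Timeline: | 101 0-3 | 102 3-8 | 103 8-9 | 104 9-14 | 105 14-19 | 104 19-24 | 105 24-28 | 104 28-31 |
Completion: 101=3  102=8  103=9  104=31  105=28
Turnaround (C−A): 101=3  102=8  103=9  104=31  105=28
Waiting times: 101=0, 102=3, 103=8, 104=18, 105=19
Average waiting = (0+3+8+18+19) / 5 = 48/5 = 9.60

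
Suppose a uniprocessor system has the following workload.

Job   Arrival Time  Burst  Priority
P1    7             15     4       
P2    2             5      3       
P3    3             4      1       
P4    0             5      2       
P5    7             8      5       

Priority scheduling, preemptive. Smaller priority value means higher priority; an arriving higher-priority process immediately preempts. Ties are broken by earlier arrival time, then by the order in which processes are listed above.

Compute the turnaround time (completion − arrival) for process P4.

Timeline: | P4 0-3 | P3 3-7 | P4 7-9 | P2 9-14 | P1 14-29 | P5 29-37 |
Completion: P1=29  P2=14  P3=7  P4=9  P5=37
Turnaround(P4) = completion − arrival = 9 − 0 = 9

9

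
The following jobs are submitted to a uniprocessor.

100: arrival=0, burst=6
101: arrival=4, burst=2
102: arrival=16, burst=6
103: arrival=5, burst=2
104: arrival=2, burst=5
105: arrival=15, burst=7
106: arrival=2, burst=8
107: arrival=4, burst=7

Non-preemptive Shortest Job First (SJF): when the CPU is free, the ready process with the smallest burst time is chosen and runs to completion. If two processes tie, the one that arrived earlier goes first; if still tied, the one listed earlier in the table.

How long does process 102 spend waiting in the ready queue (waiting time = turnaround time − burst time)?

6

Gantt: | 100 0-6 | 101 6-8 | 103 8-10 | 104 10-15 | 107 15-22 | 102 22-28 | 105 28-35 | 106 35-43 |
Completion: 100=6  101=8  102=28  103=10  104=15  105=35  106=43  107=22
Turnaround (C−A): 100=6  101=4  102=12  103=5  104=13  105=20  106=41  107=18
Waiting(102) = turnaround − burst = 12 − 6 = 6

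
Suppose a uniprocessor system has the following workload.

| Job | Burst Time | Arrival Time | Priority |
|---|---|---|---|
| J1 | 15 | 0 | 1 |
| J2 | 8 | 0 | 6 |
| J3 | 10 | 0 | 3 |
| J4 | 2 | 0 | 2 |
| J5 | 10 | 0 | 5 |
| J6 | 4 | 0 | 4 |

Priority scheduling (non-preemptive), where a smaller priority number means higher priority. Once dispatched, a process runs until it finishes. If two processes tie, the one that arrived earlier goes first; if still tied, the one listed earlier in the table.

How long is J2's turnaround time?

49

Timeline: | J1 0-15 | J4 15-17 | J3 17-27 | J6 27-31 | J5 31-41 | J2 41-49 |
Completion: J1=15  J2=49  J3=27  J4=17  J5=41  J6=31
Turnaround(J2) = completion − arrival = 49 − 0 = 49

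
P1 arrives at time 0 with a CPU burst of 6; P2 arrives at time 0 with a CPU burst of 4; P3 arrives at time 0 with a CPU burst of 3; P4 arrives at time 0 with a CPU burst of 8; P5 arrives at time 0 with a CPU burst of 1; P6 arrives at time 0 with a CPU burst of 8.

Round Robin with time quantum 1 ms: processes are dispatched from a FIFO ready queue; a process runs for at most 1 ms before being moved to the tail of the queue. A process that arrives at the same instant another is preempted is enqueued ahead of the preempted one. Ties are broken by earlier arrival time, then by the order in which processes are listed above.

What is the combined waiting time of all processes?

90

Timeline: | P1 0-1 | P2 1-2 | P3 2-3 | P4 3-4 | P5 4-5 | P6 5-6 | P1 6-7 | P2 7-8 | P3 8-9 | P4 9-10 | P6 10-11 | P1 11-12 | P2 12-13 | P3 13-14 | P4 14-15 | P6 15-16 | P1 16-17 | P2 17-18 | P4 18-19 | P6 19-20 | P1 20-21 | P4 21-22 | P6 22-23 | P1 23-24 | P4 24-25 | P6 25-26 | P4 26-27 | P6 27-28 | P4 28-29 | P6 29-30 |
Completion: P1=24  P2=18  P3=14  P4=29  P5=5  P6=30
Waiting = turnaround − burst: P1=18, P2=14, P3=11, P4=21, P5=4, P6=22
Total waiting = 18 + 14 + 11 + 21 + 4 + 22 = 90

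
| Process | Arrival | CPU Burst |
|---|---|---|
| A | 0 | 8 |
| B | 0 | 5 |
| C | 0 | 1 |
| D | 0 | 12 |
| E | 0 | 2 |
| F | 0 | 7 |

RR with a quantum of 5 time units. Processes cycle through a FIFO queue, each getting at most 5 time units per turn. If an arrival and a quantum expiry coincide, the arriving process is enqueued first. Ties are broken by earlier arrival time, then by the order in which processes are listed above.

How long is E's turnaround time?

Timeline: | A 0-5 | B 5-10 | C 10-11 | D 11-16 | E 16-18 | F 18-23 | A 23-26 | D 26-31 | F 31-33 | D 33-35 |
Completion: A=26  B=10  C=11  D=35  E=18  F=33
Turnaround (C−A): A=26  B=10  C=11  D=35  E=18  F=33
Turnaround(E) = completion − arrival = 18 − 0 = 18

18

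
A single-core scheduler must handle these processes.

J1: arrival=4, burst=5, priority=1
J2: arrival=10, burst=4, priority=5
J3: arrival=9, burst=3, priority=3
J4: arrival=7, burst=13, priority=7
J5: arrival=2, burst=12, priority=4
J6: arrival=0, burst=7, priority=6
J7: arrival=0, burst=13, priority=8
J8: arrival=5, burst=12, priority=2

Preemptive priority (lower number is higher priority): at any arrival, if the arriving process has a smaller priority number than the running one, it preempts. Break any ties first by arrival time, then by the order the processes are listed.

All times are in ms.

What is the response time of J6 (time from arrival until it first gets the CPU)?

Timeline: | J6 0-2 | J5 2-4 | J1 4-9 | J8 9-21 | J3 21-24 | J5 24-34 | J2 34-38 | J6 38-43 | J4 43-56 | J7 56-69 |
Completion: J1=9  J2=38  J3=24  J4=56  J5=34  J6=43  J7=69  J8=21
Turnaround (C−A): J1=5  J2=28  J3=15  J4=49  J5=32  J6=43  J7=69  J8=16
Response(J6) = first start − arrival = 0 − 0 = 0

0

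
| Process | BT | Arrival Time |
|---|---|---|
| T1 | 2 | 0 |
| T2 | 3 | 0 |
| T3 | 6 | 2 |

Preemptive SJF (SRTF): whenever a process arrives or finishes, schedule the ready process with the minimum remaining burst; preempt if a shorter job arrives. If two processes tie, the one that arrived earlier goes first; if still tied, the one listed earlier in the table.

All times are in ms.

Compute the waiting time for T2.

2

Timeline: | T1 0-2 | T2 2-5 | T3 5-11 |
Completion: T1=2  T2=5  T3=11
Turnaround (C−A): T1=2  T2=5  T3=9
Waiting(T2) = turnaround − burst = 5 − 3 = 2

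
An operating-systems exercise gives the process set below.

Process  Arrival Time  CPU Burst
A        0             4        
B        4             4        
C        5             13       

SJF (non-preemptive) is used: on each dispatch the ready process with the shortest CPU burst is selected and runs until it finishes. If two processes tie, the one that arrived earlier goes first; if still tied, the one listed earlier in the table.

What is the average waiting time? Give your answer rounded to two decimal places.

1.00

Timeline: | A 0-4 | B 4-8 | C 8-21 |
Completion: A=4  B=8  C=21
Waiting times: A=0, B=0, C=3
Average waiting = (0+0+3) / 3 = 3/3 = 1.00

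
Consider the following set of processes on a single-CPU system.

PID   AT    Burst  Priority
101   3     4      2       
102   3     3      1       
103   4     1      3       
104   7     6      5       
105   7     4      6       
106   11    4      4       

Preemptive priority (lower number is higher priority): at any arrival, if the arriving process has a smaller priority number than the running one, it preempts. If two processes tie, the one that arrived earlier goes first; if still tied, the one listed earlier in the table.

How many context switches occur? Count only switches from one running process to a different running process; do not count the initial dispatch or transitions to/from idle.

5

Timeline: | idle 0-3 | 102 3-6 | 101 6-10 | 103 10-11 | 106 11-15 | 104 15-21 | 105 21-25 |
Completion: 101=10  102=6  103=11  104=21  105=25  106=15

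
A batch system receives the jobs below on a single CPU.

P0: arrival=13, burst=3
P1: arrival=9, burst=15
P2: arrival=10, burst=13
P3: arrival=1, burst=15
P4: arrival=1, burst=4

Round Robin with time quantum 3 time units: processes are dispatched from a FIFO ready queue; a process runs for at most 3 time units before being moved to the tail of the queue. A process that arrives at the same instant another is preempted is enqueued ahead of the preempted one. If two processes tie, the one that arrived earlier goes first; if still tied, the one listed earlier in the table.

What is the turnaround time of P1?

Timeline: | idle 0-1 | P3 1-4 | P4 4-7 | P3 7-10 | P4 10-11 | P1 11-14 | P2 14-17 | P3 17-20 | P0 20-23 | P1 23-26 | P2 26-29 | P3 29-32 | P1 32-35 | P2 35-38 | P3 38-41 | P1 41-44 | P2 44-47 | P1 47-50 | P2 50-51 |
Completion: P0=23  P1=50  P2=51  P3=41  P4=11
Turnaround(P1) = completion − arrival = 50 − 9 = 41

41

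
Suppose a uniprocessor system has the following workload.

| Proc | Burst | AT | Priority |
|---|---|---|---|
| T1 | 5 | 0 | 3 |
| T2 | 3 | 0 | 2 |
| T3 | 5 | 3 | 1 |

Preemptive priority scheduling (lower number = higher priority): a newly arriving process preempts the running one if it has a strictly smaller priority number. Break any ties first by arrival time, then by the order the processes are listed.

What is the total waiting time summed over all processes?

Timeline: | T2 0-3 | T3 3-8 | T1 8-13 |
Completion: T1=13  T2=3  T3=8
Waiting = turnaround − burst: T1=8, T2=0, T3=0
Total waiting = 8 + 0 + 0 = 8

8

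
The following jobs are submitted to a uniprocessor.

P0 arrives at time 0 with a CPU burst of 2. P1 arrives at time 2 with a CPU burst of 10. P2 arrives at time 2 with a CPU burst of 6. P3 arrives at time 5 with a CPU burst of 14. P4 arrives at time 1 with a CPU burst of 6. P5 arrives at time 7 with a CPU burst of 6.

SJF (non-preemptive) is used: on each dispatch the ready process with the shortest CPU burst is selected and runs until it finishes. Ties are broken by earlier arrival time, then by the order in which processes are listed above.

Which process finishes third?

P2

Schedule: | P0 0-2 | P4 2-8 | P2 8-14 | P5 14-20 | P1 20-30 | P3 30-44 |
Completion: P0=2  P1=30  P2=14  P3=44  P4=8  P5=20
Turnaround (C−A): P0=2  P1=28  P2=12  P3=39  P4=7  P5=13
Finish order: P0 → P4 → P2 → P5 → P1 → P3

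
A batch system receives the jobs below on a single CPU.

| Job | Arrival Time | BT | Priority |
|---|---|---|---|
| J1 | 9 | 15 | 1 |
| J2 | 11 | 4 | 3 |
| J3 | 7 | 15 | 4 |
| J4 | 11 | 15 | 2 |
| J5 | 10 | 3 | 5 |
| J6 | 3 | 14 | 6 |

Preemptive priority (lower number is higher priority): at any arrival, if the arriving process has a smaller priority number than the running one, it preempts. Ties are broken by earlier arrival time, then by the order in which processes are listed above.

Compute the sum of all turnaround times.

239

Timeline: | idle 0-3 | J6 3-7 | J3 7-9 | J1 9-24 | J4 24-39 | J2 39-43 | J3 43-56 | J5 56-59 | J6 59-69 |
Completion: J1=24  J2=43  J3=56  J4=39  J5=59  J6=69
Turnaround (C−A): J1=15  J2=32  J3=49  J4=28  J5=49  J6=66
Turnaround = completion − arrival: J1=15, J2=32, J3=49, J4=28, J5=49, J6=66
Total turnaround = 15 + 32 + 49 + 28 + 49 + 66 = 239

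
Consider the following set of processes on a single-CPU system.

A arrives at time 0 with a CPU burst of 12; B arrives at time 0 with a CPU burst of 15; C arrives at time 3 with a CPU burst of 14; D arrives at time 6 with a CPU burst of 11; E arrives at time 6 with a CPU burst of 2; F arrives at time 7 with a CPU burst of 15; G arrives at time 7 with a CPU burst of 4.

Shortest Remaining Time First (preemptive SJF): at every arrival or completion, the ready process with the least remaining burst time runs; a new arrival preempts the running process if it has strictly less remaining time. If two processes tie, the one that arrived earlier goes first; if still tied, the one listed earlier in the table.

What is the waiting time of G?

1

Gantt: | A 0-6 | E 6-8 | G 8-12 | A 12-18 | D 18-29 | C 29-43 | B 43-58 | F 58-73 |
Completion: A=18  B=58  C=43  D=29  E=8  F=73  G=12
Waiting(G) = turnaround − burst = 5 − 4 = 1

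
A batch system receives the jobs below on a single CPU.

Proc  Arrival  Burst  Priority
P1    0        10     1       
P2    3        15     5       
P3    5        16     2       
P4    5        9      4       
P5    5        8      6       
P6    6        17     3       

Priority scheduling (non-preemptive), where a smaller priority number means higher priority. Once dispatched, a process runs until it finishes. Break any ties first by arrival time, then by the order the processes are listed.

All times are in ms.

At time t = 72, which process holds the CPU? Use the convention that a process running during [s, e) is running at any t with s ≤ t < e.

Timeline: | P1 0-10 | P3 10-26 | P6 26-43 | P4 43-52 | P2 52-67 | P5 67-75 |
Completion: P1=10  P2=67  P3=26  P4=52  P5=75  P6=43
Turnaround (C−A): P1=10  P2=64  P3=21  P4=47  P5=70  P6=37

P5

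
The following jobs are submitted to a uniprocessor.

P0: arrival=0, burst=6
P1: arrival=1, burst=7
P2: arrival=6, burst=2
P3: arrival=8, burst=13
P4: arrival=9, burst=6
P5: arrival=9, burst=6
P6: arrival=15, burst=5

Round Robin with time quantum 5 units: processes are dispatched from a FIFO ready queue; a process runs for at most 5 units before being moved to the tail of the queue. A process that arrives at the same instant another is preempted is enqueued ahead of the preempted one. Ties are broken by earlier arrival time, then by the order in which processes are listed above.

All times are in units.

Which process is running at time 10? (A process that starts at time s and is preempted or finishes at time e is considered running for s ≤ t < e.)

Timeline: | P0 0-5 | P1 5-10 | P0 10-11 | P2 11-13 | P3 13-18 | P4 18-23 | P5 23-28 | P1 28-30 | P6 30-35 | P3 35-40 | P4 40-41 | P5 41-42 | P3 42-45 |
Completion: P0=11  P1=30  P2=13  P3=45  P4=41  P5=42  P6=35
Turnaround (C−A): P0=11  P1=29  P2=7  P3=37  P4=32  P5=33  P6=20

P0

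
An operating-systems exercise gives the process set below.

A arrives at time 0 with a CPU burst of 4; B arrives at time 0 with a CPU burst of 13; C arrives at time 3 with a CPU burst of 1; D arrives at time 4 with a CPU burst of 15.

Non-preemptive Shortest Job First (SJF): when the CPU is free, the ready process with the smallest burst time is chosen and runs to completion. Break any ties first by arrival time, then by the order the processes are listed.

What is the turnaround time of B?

18

Schedule: | A 0-4 | C 4-5 | B 5-18 | D 18-33 |
Completion: A=4  B=18  C=5  D=33
Turnaround (C−A): A=4  B=18  C=2  D=29
Turnaround(B) = completion − arrival = 18 − 0 = 18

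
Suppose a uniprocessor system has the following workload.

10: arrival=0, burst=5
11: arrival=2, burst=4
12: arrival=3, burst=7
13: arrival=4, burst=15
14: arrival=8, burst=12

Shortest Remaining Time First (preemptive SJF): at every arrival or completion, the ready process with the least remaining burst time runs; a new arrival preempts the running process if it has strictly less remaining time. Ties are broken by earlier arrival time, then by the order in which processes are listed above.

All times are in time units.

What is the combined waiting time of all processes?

41

Timeline: | 10 0-5 | 11 5-9 | 12 9-16 | 14 16-28 | 13 28-43 |
Completion: 10=5  11=9  12=16  13=43  14=28
Turnaround (C−A): 10=5  11=7  12=13  13=39  14=20
Waiting = turnaround − burst: 10=0, 11=3, 12=6, 13=24, 14=8
Total waiting = 0 + 3 + 6 + 24 + 8 = 41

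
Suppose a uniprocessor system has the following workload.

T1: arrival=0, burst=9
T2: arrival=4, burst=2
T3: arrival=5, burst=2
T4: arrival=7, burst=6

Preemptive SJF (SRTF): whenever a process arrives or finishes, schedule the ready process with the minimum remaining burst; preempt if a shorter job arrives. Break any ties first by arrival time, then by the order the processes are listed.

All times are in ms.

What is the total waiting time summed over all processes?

Schedule: | T1 0-4 | T2 4-6 | T3 6-8 | T1 8-13 | T4 13-19 |
Completion: T1=13  T2=6  T3=8  T4=19
Turnaround (C−A): T1=13  T2=2  T3=3  T4=12
Waiting = turnaround − burst: T1=4, T2=0, T3=1, T4=6
Total waiting = 4 + 0 + 1 + 6 = 11

11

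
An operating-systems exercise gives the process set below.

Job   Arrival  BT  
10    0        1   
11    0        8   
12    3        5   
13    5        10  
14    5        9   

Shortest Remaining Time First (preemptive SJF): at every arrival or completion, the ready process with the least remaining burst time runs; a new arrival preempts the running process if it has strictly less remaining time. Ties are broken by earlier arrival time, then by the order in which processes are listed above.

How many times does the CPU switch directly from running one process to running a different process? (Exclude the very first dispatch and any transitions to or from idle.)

Gantt: | 10 0-1 | 11 1-3 | 12 3-8 | 11 8-14 | 14 14-23 | 13 23-33 |
Completion: 10=1  11=14  12=8  13=33  14=23
Turnaround (C−A): 10=1  11=14  12=5  13=28  14=18

5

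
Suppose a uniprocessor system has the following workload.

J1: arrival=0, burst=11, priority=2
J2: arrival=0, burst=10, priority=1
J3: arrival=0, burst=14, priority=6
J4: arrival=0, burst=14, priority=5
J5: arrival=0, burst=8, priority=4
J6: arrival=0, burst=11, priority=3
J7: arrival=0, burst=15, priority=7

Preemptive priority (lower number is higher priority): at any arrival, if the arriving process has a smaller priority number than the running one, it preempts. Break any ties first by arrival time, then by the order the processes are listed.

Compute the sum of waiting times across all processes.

Gantt: | J2 0-10 | J1 10-21 | J6 21-32 | J5 32-40 | J4 40-54 | J3 54-68 | J7 68-83 |
Completion: J1=21  J2=10  J3=68  J4=54  J5=40  J6=32  J7=83
Turnaround (C−A): J1=21  J2=10  J3=68  J4=54  J5=40  J6=32  J7=83
Waiting = turnaround − burst: J1=10, J2=0, J3=54, J4=40, J5=32, J6=21, J7=68
Total waiting = 10 + 0 + 54 + 40 + 32 + 21 + 68 = 225

225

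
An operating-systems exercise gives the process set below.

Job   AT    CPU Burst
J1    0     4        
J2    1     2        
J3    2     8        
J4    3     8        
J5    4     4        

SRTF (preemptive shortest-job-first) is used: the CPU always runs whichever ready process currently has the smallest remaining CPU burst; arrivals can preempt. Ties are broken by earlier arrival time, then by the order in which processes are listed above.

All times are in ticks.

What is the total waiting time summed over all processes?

27

Gantt: | J1 0-1 | J2 1-3 | J1 3-6 | J5 6-10 | J3 10-18 | J4 18-26 |
Completion: J1=6  J2=3  J3=18  J4=26  J5=10
Waiting = turnaround − burst: J1=2, J2=0, J3=8, J4=15, J5=2
Total waiting = 2 + 0 + 8 + 15 + 2 = 27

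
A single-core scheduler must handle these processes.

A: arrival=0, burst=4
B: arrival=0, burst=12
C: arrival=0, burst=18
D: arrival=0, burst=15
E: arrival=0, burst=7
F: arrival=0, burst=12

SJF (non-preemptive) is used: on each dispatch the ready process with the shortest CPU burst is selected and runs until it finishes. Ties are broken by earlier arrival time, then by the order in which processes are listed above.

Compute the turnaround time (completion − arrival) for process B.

23

Gantt: | A 0-4 | E 4-11 | B 11-23 | F 23-35 | D 35-50 | C 50-68 |
Completion: A=4  B=23  C=68  D=50  E=11  F=35
Turnaround(B) = completion − arrival = 23 − 0 = 23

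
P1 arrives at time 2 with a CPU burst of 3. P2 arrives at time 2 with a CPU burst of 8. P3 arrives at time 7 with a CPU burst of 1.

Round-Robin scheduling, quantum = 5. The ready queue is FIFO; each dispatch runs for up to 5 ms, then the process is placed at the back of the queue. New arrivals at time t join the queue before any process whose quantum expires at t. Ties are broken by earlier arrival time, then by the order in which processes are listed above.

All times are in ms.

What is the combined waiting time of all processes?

7

Schedule: | idle 0-2 | P1 2-5 | P2 5-10 | P3 10-11 | P2 11-14 |
Completion: P1=5  P2=14  P3=11
Turnaround (C−A): P1=3  P2=12  P3=4
Waiting = turnaround − burst: P1=0, P2=4, P3=3
Total waiting = 0 + 4 + 3 = 7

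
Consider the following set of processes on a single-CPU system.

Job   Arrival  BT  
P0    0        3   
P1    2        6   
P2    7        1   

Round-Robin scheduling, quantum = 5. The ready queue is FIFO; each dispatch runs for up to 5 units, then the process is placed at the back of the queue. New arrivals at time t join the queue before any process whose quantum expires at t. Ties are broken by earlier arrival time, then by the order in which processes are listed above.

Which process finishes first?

Gantt: | P0 0-3 | P1 3-8 | P2 8-9 | P1 9-10 |
Completion: P0=3  P1=10  P2=9
Finish order: P0 → P2 → P1

P0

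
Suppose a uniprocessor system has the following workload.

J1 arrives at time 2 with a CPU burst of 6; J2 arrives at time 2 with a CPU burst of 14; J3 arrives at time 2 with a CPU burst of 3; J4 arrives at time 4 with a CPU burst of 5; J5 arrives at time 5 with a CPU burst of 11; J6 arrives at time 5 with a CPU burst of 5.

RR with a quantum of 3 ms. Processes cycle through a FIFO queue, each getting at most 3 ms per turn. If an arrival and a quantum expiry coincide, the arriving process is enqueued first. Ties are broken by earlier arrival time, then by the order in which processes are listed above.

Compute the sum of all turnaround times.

165

Gantt: | idle 0-2 | J1 2-5 | J2 5-8 | J3 8-11 | J4 11-14 | J5 14-17 | J6 17-20 | J1 20-23 | J2 23-26 | J4 26-28 | J5 28-31 | J6 31-33 | J2 33-36 | J5 36-39 | J2 39-42 | J5 42-44 | J2 44-46 |
Completion: J1=23  J2=46  J3=11  J4=28  J5=44  J6=33
Turnaround = completion − arrival: J1=21, J2=44, J3=9, J4=24, J5=39, J6=28
Total turnaround = 21 + 44 + 9 + 24 + 39 + 28 = 165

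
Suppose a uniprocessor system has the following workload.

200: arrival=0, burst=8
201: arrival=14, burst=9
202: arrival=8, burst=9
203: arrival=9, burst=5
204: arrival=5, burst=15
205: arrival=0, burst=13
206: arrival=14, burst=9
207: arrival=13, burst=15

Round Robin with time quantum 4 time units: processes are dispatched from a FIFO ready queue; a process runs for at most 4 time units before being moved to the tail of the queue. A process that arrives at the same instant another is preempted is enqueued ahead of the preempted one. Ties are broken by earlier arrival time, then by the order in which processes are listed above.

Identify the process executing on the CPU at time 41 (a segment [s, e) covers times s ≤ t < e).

204

Timeline: | 200 0-4 | 205 4-8 | 200 8-12 | 204 12-16 | 202 16-20 | 205 20-24 | 203 24-28 | 207 28-32 | 201 32-36 | 206 36-40 | 204 40-44 | 202 44-48 | 205 48-52 | 203 52-53 | 207 53-57 | 201 57-61 | 206 61-65 | 204 65-69 | 202 69-70 | 205 70-71 | 207 71-75 | 201 75-76 | 206 76-77 | 204 77-80 | 207 80-83 |
Completion: 200=12  201=76  202=70  203=53  204=80  205=71  206=77  207=83
Turnaround (C−A): 200=12  201=62  202=62  203=44  204=75  205=71  206=63  207=70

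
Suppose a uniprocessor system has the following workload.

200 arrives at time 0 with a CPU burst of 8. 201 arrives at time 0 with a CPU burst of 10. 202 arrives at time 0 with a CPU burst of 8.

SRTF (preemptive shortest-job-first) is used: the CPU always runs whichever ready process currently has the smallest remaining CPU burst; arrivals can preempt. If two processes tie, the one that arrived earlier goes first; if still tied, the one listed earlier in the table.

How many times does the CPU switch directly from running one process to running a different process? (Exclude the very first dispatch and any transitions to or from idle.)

Timeline: | 200 0-8 | 202 8-16 | 201 16-26 |
Completion: 200=8  201=26  202=16
Turnaround (C−A): 200=8  201=26  202=16

2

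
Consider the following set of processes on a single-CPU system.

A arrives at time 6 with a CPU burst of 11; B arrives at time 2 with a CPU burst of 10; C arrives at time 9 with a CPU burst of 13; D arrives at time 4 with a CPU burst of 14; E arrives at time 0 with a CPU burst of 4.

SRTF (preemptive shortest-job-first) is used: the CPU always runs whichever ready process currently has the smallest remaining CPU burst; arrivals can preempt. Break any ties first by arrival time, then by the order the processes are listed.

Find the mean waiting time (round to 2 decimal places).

Timeline: | E 0-4 | B 4-14 | A 14-25 | C 25-38 | D 38-52 |
Completion: A=25  B=14  C=38  D=52  E=4
Turnaround (C−A): A=19  B=12  C=29  D=48  E=4
Waiting times: A=8, B=2, C=16, D=34, E=0
Average waiting = (8+2+16+34+0) / 5 = 60/5 = 12.00

12.00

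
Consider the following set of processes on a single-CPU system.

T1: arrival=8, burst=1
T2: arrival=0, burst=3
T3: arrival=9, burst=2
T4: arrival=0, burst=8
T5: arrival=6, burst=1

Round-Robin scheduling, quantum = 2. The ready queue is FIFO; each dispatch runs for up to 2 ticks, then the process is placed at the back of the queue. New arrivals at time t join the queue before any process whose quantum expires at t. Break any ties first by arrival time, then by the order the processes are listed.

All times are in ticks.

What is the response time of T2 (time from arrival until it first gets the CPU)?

Timeline: | T2 0-2 | T4 2-4 | T2 4-5 | T4 5-7 | T5 7-8 | T4 8-10 | T1 10-11 | T3 11-13 | T4 13-15 |
Completion: T1=11  T2=5  T3=13  T4=15  T5=8
Response(T2) = first start − arrival = 0 − 0 = 0

0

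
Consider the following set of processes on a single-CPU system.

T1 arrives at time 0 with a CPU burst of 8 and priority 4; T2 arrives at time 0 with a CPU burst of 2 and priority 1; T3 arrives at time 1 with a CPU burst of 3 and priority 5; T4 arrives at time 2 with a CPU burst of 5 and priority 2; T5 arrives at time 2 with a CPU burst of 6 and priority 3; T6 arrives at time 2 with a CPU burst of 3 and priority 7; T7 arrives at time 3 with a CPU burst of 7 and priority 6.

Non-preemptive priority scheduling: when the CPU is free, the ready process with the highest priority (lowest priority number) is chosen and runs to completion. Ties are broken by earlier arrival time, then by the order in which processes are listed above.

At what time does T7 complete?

Timeline: | T2 0-2 | T4 2-7 | T5 7-13 | T1 13-21 | T3 21-24 | T7 24-31 | T6 31-34 |
Completion: T1=21  T2=2  T3=24  T4=7  T5=13  T6=34  T7=31
Turnaround (C−A): T1=21  T2=2  T3=23  T4=5  T5=11  T6=32  T7=28

31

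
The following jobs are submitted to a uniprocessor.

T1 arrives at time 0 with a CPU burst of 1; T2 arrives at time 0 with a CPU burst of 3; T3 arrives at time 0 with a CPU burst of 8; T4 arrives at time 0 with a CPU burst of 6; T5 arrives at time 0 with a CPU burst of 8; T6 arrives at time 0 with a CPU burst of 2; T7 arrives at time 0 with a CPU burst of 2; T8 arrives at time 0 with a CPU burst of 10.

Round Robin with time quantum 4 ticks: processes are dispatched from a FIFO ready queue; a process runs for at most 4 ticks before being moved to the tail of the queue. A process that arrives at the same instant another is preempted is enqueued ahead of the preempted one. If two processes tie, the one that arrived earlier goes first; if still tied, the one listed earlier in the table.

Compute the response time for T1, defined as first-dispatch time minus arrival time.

Timeline: | T1 0-1 | T2 1-4 | T3 4-8 | T4 8-12 | T5 12-16 | T6 16-18 | T7 18-20 | T8 20-24 | T3 24-28 | T4 28-30 | T5 30-34 | T8 34-40 |
Completion: T1=1  T2=4  T3=28  T4=30  T5=34  T6=18  T7=20  T8=40
Turnaround (C−A): T1=1  T2=4  T3=28  T4=30  T5=34  T6=18  T7=20  T8=40
Response(T1) = first start − arrival = 0 − 0 = 0

0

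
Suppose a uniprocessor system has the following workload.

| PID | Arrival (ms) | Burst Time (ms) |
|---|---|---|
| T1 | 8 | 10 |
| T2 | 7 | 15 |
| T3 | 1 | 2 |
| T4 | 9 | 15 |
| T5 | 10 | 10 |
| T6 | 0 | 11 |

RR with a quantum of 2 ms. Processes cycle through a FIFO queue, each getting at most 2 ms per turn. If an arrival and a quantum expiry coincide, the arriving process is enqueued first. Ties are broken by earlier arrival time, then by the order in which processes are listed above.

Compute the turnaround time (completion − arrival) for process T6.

33

Timeline: | T6 0-2 | T3 2-4 | T6 4-8 | T2 8-10 | T1 10-12 | T6 12-14 | T4 14-16 | T5 16-18 | T2 18-20 | T1 20-22 | T6 22-24 | T4 24-26 | T5 26-28 | T2 28-30 | T1 30-32 | T6 32-33 | T4 33-35 | T5 35-37 | T2 37-39 | T1 39-41 | T4 41-43 | T5 43-45 | T2 45-47 | T1 47-49 | T4 49-51 | T5 51-53 | T2 53-55 | T4 55-57 | T2 57-59 | T4 59-61 | T2 61-62 | T4 62-63 |
Completion: T1=49  T2=62  T3=4  T4=63  T5=53  T6=33
Turnaround(T6) = completion − arrival = 33 − 0 = 33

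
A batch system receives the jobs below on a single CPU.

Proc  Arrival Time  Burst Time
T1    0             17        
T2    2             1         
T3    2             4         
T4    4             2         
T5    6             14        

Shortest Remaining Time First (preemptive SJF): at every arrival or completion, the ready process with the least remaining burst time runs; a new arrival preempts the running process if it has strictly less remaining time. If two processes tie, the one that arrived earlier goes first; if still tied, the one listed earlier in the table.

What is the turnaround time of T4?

Schedule: | T1 0-2 | T2 2-3 | T3 3-4 | T4 4-6 | T3 6-9 | T5 9-23 | T1 23-38 |
Completion: T1=38  T2=3  T3=9  T4=6  T5=23
Turnaround(T4) = completion − arrival = 6 − 4 = 2

2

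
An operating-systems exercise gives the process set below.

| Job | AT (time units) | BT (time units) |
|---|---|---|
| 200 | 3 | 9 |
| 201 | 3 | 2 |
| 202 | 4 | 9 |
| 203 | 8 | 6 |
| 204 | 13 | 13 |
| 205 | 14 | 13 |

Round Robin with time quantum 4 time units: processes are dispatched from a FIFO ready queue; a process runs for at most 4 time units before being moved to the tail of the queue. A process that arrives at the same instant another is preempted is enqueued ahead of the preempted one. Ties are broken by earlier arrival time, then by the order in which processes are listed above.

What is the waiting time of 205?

28

Schedule: | idle 0-3 | 200 3-7 | 201 7-9 | 202 9-13 | 200 13-17 | 203 17-21 | 204 21-25 | 202 25-29 | 205 29-33 | 200 33-34 | 203 34-36 | 204 36-40 | 202 40-41 | 205 41-45 | 204 45-49 | 205 49-53 | 204 53-54 | 205 54-55 |
Completion: 200=34  201=9  202=41  203=36  204=54  205=55
Turnaround (C−A): 200=31  201=6  202=37  203=28  204=41  205=41
Waiting(205) = turnaround − burst = 41 − 13 = 28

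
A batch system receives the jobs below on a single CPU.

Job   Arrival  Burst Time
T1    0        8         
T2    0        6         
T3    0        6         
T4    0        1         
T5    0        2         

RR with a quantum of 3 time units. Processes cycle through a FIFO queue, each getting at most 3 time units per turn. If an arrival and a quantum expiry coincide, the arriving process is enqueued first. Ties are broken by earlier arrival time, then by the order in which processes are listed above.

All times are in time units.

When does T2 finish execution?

18

Schedule: | T1 0-3 | T2 3-6 | T3 6-9 | T4 9-10 | T5 10-12 | T1 12-15 | T2 15-18 | T3 18-21 | T1 21-23 |
Completion: T1=23  T2=18  T3=21  T4=10  T5=12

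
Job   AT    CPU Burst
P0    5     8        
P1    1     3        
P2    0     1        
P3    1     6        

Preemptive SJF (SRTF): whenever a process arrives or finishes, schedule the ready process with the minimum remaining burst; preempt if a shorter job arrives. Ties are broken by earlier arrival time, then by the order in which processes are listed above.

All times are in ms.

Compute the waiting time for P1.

Gantt: | P2 0-1 | P1 1-4 | P3 4-10 | P0 10-18 |
Completion: P0=18  P1=4  P2=1  P3=10
Waiting(P1) = turnaround − burst = 3 − 3 = 0

0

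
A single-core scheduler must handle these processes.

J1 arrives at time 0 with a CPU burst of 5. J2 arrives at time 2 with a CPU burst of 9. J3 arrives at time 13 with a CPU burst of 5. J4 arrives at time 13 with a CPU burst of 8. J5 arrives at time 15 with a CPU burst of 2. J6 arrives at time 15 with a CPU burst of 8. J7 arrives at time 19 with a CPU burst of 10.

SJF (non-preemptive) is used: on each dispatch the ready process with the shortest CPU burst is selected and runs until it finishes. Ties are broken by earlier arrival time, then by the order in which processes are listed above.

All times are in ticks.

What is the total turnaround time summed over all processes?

Timeline: | J1 0-5 | J2 5-14 | J3 14-19 | J5 19-21 | J4 21-29 | J6 29-37 | J7 37-47 |
Completion: J1=5  J2=14  J3=19  J4=29  J5=21  J6=37  J7=47
Turnaround = completion − arrival: J1=5, J2=12, J3=6, J4=16, J5=6, J6=22, J7=28
Total turnaround = 5 + 12 + 6 + 16 + 6 + 22 + 28 = 95

95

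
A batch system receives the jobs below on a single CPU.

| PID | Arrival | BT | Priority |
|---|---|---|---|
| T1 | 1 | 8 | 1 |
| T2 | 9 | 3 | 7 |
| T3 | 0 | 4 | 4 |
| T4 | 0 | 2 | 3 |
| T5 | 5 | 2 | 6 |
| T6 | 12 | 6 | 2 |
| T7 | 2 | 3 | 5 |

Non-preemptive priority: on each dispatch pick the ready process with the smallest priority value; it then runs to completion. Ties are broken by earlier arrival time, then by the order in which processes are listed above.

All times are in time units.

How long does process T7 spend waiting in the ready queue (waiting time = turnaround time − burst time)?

Timeline: | T4 0-2 | T1 2-10 | T3 10-14 | T6 14-20 | T7 20-23 | T5 23-25 | T2 25-28 |
Completion: T1=10  T2=28  T3=14  T4=2  T5=25  T6=20  T7=23
Turnaround (C−A): T1=9  T2=19  T3=14  T4=2  T5=20  T6=8  T7=21
Waiting(T7) = turnaround − burst = 21 − 3 = 18

18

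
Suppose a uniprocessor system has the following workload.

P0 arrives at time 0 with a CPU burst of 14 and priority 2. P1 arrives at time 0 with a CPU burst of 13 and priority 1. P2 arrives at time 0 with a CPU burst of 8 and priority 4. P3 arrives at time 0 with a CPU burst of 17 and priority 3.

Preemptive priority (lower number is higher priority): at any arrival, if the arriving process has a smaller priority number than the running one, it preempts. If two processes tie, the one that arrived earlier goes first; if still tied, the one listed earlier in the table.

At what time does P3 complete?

44

Schedule: | P1 0-13 | P0 13-27 | P3 27-44 | P2 44-52 |
Completion: P0=27  P1=13  P2=52  P3=44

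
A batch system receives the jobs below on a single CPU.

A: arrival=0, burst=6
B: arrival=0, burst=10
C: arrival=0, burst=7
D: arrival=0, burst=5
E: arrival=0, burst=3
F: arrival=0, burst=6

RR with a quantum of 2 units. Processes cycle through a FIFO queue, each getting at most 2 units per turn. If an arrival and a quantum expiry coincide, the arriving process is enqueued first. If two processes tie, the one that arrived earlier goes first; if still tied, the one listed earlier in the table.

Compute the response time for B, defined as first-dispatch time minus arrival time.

Timeline: | A 0-2 | B 2-4 | C 4-6 | D 6-8 | E 8-10 | F 10-12 | A 12-14 | B 14-16 | C 16-18 | D 18-20 | E 20-21 | F 21-23 | A 23-25 | B 25-27 | C 27-29 | D 29-30 | F 30-32 | B 32-34 | C 34-35 | B 35-37 |
Completion: A=25  B=37  C=35  D=30  E=21  F=32
Response(B) = first start − arrival = 2 − 0 = 2

2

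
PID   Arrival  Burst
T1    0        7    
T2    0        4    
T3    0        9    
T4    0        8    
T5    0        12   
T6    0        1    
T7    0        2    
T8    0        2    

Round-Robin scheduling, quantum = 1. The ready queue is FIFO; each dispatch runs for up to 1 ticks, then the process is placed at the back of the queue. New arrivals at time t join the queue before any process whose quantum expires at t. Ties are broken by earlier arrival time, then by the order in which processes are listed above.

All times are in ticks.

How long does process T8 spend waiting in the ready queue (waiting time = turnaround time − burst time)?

Schedule: | T1 0-1 | T2 1-2 | T3 2-3 | T4 3-4 | T5 4-5 | T6 5-6 | T7 6-7 | T8 7-8 | T1 8-9 | T2 9-10 | T3 10-11 | T4 11-12 | T5 12-13 | T7 13-14 | T8 14-15 | T1 15-16 | T2 16-17 | T3 17-18 | T4 18-19 | T5 19-20 | T1 20-21 | T2 21-22 | T3 22-23 | T4 23-24 | T5 24-25 | T1 25-26 | T3 26-27 | T4 27-28 | T5 28-29 | T1 29-30 | T3 30-31 | T4 31-32 | T5 32-33 | T1 33-34 | T3 34-35 | T4 35-36 | T5 36-37 | T3 37-38 | T4 38-39 | T5 39-40 | T3 40-41 | T5 41-45 |
Completion: T1=34  T2=22  T3=41  T4=39  T5=45  T6=6  T7=14  T8=15
Turnaround (C−A): T1=34  T2=22  T3=41  T4=39  T5=45  T6=6  T7=14  T8=15
Waiting(T8) = turnaround − burst = 15 − 2 = 13

13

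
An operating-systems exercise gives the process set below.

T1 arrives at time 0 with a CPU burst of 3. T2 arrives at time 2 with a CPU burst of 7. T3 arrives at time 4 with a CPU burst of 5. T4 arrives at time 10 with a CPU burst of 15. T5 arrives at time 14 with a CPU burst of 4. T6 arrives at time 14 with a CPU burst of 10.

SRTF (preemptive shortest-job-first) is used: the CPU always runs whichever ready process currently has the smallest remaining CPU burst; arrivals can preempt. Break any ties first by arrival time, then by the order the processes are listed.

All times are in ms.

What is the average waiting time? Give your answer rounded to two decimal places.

5.17

Timeline: | T1 0-3 | T2 3-4 | T3 4-9 | T2 9-15 | T5 15-19 | T6 19-29 | T4 29-44 |
Completion: T1=3  T2=15  T3=9  T4=44  T5=19  T6=29
Turnaround (C−A): T1=3  T2=13  T3=5  T4=34  T5=5  T6=15
Waiting times: T1=0, T2=6, T3=0, T4=19, T5=1, T6=5
Average waiting = (0+6+0+19+1+5) / 6 = 31/6 = 5.17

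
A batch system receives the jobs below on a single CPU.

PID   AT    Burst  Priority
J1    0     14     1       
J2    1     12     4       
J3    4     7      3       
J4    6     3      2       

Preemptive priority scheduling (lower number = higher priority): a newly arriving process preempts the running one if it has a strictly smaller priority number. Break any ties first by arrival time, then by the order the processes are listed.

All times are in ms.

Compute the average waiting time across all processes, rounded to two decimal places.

Gantt: | J1 0-14 | J4 14-17 | J3 17-24 | J2 24-36 |
Completion: J1=14  J2=36  J3=24  J4=17
Waiting times: J1=0, J2=23, J3=13, J4=8
Average waiting = (0+23+13+8) / 4 = 44/4 = 11.00

11.00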